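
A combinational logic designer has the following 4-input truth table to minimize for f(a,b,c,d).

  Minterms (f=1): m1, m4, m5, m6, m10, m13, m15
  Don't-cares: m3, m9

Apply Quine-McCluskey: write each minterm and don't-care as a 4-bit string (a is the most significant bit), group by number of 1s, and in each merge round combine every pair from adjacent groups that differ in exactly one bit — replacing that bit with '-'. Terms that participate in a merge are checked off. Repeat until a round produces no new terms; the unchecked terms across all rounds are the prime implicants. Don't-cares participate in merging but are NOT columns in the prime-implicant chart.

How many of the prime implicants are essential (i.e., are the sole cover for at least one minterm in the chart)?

Round 0: 0001✓ 0011✓ 0100✓ 0101✓ 0110✓ 1001✓ 1010 1101✓ 1111✓
Round 1: -001✓ -101✓ 0-01✓ 00-1 01-0 010- 1-01✓ 11-1
Round 2: --01
PIs = {--01, 00-1, 01-0, 010-, 1010, 11-1}
Coverage chart:
  m1: --01,00-1
  m4: 01-0,010-
  m5: --01,010-
  m6: 01-0 ←essential
  m10: 1010 ←essential
  m13: --01,11-1
  m15: 11-1 ←essential
Essential: 01-0, 1010, 11-1

3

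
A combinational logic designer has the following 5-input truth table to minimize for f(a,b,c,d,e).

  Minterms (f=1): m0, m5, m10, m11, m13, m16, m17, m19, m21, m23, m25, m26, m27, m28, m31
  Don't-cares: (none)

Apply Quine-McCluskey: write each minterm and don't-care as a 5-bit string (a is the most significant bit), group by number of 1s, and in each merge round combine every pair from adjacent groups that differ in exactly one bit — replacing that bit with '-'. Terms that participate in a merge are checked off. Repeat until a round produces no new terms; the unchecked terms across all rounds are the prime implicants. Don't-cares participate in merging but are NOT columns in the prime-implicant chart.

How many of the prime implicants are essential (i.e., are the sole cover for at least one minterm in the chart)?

6

Round 0: 00000✓ 00101✓ 01010✓ 01011✓ 01101✓ 10000✓ 10001✓ 10011✓ 10101✓ 10111✓ 11001✓ 11010✓ 11011✓ 11100 11111✓
Round 1: -0000 -0101 -1010✓ -1011✓ 0-101 0101-✓ 1-001✓ 1-011✓ 1-111✓ 10-01✓ 10-11✓ 100-1✓ 1000- 101-1✓ 11-11✓ 110-1✓ 1101-✓
Round 2: -101- 1--11 1-0-1 10--1
PIs = {-0000, -0101, -101-, 0-101, 1--11, 1-0-1, 10--1, 1000-, 11100}
Coverage chart:
  m0: -0000 ←essential
  m5: -0101,0-101
  m10: -101- ←essential
  m11: -101- ←essential
  m13: 0-101 ←essential
  m16: -0000,1000-
  m17: 1-0-1,10--1,1000-
  m19: 1--11,1-0-1,10--1
  m21: -0101,10--1
  m23: 1--11,10--1
  m25: 1-0-1 ←essential
  m26: -101- ←essential
  m27: -101-,1--11,1-0-1
  m28: 11100 ←essential
  m31: 1--11 ←essential
Essential: -0000, -101-, 0-101, 1--11, 1-0-1, 11100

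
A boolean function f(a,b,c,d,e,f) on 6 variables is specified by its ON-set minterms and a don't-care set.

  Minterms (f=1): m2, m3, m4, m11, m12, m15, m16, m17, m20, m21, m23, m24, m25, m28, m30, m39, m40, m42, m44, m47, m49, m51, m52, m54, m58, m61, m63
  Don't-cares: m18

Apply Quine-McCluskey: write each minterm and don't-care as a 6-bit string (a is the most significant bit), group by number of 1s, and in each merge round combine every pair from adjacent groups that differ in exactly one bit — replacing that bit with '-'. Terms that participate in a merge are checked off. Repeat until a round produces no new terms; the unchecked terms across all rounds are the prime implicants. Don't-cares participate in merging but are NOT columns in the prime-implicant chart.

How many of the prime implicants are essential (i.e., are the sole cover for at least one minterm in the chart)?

[col 0] 000010*, 000011*, 000100*, 001011*, 001100*, 001111*, 010000*, 010001*, 010010*, 010100*, 010101*, 010111*, 011000*, 011001*, 011100*, 011110*, 100111*, 101000*, 101010*, 101100*, 101111*, 110001*, 110011*, 110100*, 110110*, 111010*, 111101*, 111111*
[col 1] -01100, -01111, -10001, -10100, 0-0010, 0-0100*, 0-1100*, 00-011, 00-100*, 00001-, 001-11, 01-000*, 01-001*, 01-100*, 010-00*, 010-01*, 0100-0, 01000-*, 0101-1, 01010-*, 011-00*, 01100-*, 0111-0, 1-1010, 1-1111, 10-111, 101-00, 1010-0, 1100-1, 1101-0, 1111-1
[col 2] 0--100, 01--00, 01-00-, 010-0-
Prime implicants: -01100, -01111, -10001, -10100, 0--100, 0-0010, 00-011, 00001-, 001-11, 01--00, 01-00-, 010-0-, 0100-0, 0101-1, 0111-0, 1-1010, 1-1111, 10-111, 101-00, 1010-0, 1100-1, 1101-0, 1111-1
PI chart (minterm → PIs covering it):
  2 | 0-0010,00001-
  3 | 00-011,00001-
  4 | 0--100  (sole → essential)
  11 | 00-011,001-11
  12 | -01100,0--100
  15 | -01111,001-11
  16 | 01--00,01-00-,010-0-,0100-0
  17 | -10001,01-00-,010-0-
  20 | -10100,0--100,01--00,010-0-
  21 | 010-0-,0101-1
  23 | 0101-1  (sole → essential)
  24 | 01--00,01-00-
  25 | 01-00-  (sole → essential)
  28 | 0--100,01--00,0111-0
  30 | 0111-0  (sole → essential)
  39 | 10-111  (sole → essential)
  40 | 101-00,1010-0
  42 | 1-1010,1010-0
  44 | -01100,101-00
  47 | -01111,1-1111,10-111
  49 | -10001,1100-1
  51 | 1100-1  (sole → essential)
  52 | -10100,1101-0
  54 | 1101-0  (sole → essential)
  58 | 1-1010  (sole → essential)
  61 | 1111-1  (sole → essential)
  63 | 1-1111,1111-1
Essential prime implicants: 0--100, 01-00-, 0101-1, 0111-0, 1-1010, 10-111, 1100-1, 1101-0, 1111-1

9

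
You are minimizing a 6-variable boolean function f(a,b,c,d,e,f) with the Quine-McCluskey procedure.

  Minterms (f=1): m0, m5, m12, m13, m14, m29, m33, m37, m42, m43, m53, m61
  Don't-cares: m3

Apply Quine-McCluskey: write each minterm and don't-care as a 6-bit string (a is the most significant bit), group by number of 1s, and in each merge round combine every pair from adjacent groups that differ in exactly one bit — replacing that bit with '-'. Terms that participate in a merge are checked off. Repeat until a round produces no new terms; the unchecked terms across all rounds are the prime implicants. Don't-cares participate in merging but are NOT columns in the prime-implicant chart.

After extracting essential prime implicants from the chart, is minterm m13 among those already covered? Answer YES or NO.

NO

[col 0] 000000, 000011, 000101*, 001100*, 001101*, 001110*, 011101*, 100001*, 100101*, 101010*, 101011*, 110101*, 111101*
[col 1] -00101, -11101, 0-1101, 00-101, 0011-0, 00110-, 1-0101, 100-01, 10101-, 11-101
Prime implicants: -00101, -11101, 0-1101, 00-101, 000000, 000011, 0011-0, 00110-, 1-0101, 100-01, 10101-, 11-101
PI chart (minterm → PIs covering it):
  0 | 000000  (sole → essential)
  5 | -00101,00-101
  12 | 0011-0,00110-
  13 | 0-1101,00-101,00110-
  14 | 0011-0  (sole → essential)
  29 | -11101,0-1101
  33 | 100-01  (sole → essential)
  37 | -00101,1-0101,100-01
  42 | 10101-  (sole → essential)
  43 | 10101-  (sole → essential)
  53 | 1-0101,11-101
  61 | -11101,11-101
Essential prime implicants: 000000, 0011-0, 100-01, 10101-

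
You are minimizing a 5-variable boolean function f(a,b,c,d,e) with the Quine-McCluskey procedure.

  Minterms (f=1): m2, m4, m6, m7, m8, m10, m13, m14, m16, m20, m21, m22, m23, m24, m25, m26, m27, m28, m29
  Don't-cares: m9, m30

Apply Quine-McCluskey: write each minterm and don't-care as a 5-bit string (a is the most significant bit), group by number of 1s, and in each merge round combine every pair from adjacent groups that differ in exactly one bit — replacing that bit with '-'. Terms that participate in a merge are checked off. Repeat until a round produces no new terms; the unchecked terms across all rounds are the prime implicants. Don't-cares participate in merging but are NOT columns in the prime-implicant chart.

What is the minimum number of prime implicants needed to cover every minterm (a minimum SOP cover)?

[col 0] 00010*, 00100*, 00110*, 00111*, 01000*, 01001*, 01010*, 01101*, 01110*, 10000*, 10100*, 10101*, 10110*, 10111*, 11000*, 11001*, 11010*, 11011*, 11100*, 11101*, 11110*
[col 1] -0100*, -0110*, -0111*, -1000*, -1001*, -1010*, -1101*, -1110*, 0-010*, 0-110*, 00-10*, 001-0*, 0011-*, 01-01*, 01-10*, 010-0*, 0100-*, 1-000*, 1-100*, 1-101*, 1-110*, 10-00*, 101-0*, 101-1*, 1010-*, 1011-*, 11-00*, 11-01*, 11-10*, 110-0*, 110-1*, 1100-*, 1101-*, 111-0*, 1110-*
[col 2] --110, -01-0, -011-, -1-01, -1-10, -10-0, -100-, 0--10, 1--00, 1-1-0, 1-10-, 101--, 11--0, 11-0-, 110--
Prime implicants: --110, -01-0, -011-, -1-01, -1-10, -10-0, -100-, 0--10, 1--00, 1-1-0, 1-10-, 101--, 11--0, 11-0-, 110--
PI chart (minterm → PIs covering it):
  2 | 0--10  (sole → essential)
  4 | -01-0  (sole → essential)
  6 | --110,-01-0,-011-,0--10
  7 | -011-  (sole → essential)
  8 | -10-0,-100-
  10 | -1-10,-10-0,0--10
  13 | -1-01  (sole → essential)
  14 | --110,-1-10,0--10
  16 | 1--00  (sole → essential)
  20 | -01-0,1--00,1-1-0,1-10-,101--
  21 | 1-10-,101--
  22 | --110,-01-0,-011-,1-1-0,101--
  23 | -011-,101--
  24 | -10-0,-100-,1--00,11--0,11-0-,110--
  25 | -1-01,-100-,11-0-,110--
  26 | -1-10,-10-0,11--0,110--
  27 | 110--  (sole → essential)
  28 | 1--00,1-1-0,1-10-,11--0,11-0-
  29 | -1-01,1-10-,11-0-
Essential prime implicants: -01-0, -011-, -1-01, 0--10, 1--00, 110--
Petrick residual → -10-0, 1-10-
Minimum SOP uses 8 PIs: b'ce' + b'cd + bd'e + bc'e' + a'de' + ad'e' + acd' + abc'

8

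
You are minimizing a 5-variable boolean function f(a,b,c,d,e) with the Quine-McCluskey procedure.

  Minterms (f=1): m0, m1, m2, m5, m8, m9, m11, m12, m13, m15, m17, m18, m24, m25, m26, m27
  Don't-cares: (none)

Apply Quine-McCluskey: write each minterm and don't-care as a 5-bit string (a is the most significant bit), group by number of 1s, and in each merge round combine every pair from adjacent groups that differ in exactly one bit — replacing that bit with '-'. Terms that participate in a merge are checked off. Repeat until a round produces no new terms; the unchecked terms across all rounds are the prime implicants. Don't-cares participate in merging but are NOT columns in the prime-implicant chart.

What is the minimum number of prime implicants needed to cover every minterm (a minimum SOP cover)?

7

Round 0: 00000✓ 00001✓ 00010✓ 00101✓ 01000✓ 01001✓ 01011✓ 01100✓ 01101✓ 01111✓ 10001✓ 10010✓ 11000✓ 11001✓ 11010✓ 11011✓
Round 1: -0001✓ -0010 -1000✓ -1001✓ -1011✓ 0-000✓ 0-001✓ 0-101✓ 00-01✓ 000-0 0000-✓ 01-00✓ 01-01✓ 01-11✓ 010-1✓ 0100-✓ 011-1✓ 0110-✓ 1-001✓ 1-010 110-0✓ 110-1✓ 1100-✓ 1101-✓
Round 2: --001 -10-1 -100- 0--01 0-00- 01--1 01-0- 110--
PIs = {--001, -0010, -10-1, -100-, 0--01, 0-00-, 000-0, 01--1, 01-0-, 1-010, 110--}
Coverage chart:
  m0: 0-00-,000-0
  m1: --001,0--01,0-00-
  m2: -0010,000-0
  m5: 0--01 ←essential
  m8: -100-,0-00-,01-0-
  m9: --001,-10-1,-100-,0--01,0-00-,01--1,01-0-
  m11: -10-1,01--1
  m12: 01-0- ←essential
  m13: 0--01,01--1,01-0-
  m15: 01--1 ←essential
  m17: --001 ←essential
  m18: -0010,1-010
  m24: -100-,110--
  m25: --001,-10-1,-100-,110--
  m26: 1-010,110--
  m27: -10-1,110--
Essential: --001, 0--01, 01--1, 01-0-
Petrick residual → -0010, 0-00-, 110--
Min cover (7 terms): c'd'e + b'c'de' + a'd'e + a'c'd' + a'be + a'bd' + abc'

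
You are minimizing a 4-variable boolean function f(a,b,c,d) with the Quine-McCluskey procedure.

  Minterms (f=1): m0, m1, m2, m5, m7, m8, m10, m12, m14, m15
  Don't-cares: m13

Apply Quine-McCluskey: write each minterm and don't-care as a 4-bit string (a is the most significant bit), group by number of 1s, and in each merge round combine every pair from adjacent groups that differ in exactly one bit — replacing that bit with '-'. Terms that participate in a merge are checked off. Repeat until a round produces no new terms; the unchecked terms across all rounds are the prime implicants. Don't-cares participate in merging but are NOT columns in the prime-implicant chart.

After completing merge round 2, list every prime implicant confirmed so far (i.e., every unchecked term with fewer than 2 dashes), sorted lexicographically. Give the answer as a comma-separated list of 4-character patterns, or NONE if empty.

size-2^0 implicants → 0000(✓)  0001(✓)  0010(✓)  0101(✓)  0111(✓)  1000(✓)  1010(✓)  1100(✓)  1101(✓)  1110(✓)  1111(✓)
size-2^1 implicants → -000(✓)  -010(✓)  -101(✓)  -111(✓)  0-01  00-0(✓)  000-  01-1(✓)  1-00(✓)  1-10(✓)  10-0(✓)  11-0(✓)  11-1(✓)  110-(✓)  111-(✓)
size-2^2 implicants → -0-0  -1-1  1--0  11--
Unchecked terms (primes): -0-0, -1-1, 0-01, 000-, 1--0, 11--

0-01, 000-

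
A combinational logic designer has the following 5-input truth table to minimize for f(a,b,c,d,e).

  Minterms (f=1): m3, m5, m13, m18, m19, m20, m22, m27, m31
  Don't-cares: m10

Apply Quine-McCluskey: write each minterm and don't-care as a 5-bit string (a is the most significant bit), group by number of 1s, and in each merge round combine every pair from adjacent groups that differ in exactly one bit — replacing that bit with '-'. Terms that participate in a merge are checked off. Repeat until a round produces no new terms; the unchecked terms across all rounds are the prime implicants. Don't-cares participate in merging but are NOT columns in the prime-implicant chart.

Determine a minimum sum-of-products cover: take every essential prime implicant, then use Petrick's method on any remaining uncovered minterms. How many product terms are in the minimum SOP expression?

[col 0] 00011*, 00101*, 01010, 01101*, 10010*, 10011*, 10100*, 10110*, 11011*, 11111*
[col 1] -0011, 0-101, 1-011, 10-10, 1001-, 101-0, 11-11
Prime implicants: -0011, 0-101, 01010, 1-011, 10-10, 1001-, 101-0, 11-11
PI chart (minterm → PIs covering it):
  3 | -0011  (sole → essential)
  5 | 0-101  (sole → essential)
  13 | 0-101  (sole → essential)
  18 | 10-10,1001-
  19 | -0011,1-011,1001-
  20 | 101-0  (sole → essential)
  22 | 10-10,101-0
  27 | 1-011,11-11
  31 | 11-11  (sole → essential)
Essential prime implicants: -0011, 0-101, 101-0, 11-11
Petrick residual → 10-10
Minimum SOP uses 5 PIs: b'c'de + a'cd'e + ab'de' + ab'ce' + abde

5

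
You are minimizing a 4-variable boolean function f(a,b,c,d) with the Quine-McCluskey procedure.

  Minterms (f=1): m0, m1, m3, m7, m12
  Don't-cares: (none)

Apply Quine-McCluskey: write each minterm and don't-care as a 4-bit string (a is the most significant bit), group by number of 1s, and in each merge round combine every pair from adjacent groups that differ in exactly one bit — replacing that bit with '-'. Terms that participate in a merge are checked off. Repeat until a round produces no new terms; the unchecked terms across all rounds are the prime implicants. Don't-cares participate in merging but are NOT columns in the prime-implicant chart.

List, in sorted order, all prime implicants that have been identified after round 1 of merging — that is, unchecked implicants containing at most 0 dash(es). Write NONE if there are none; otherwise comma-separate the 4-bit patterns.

1100

Round 0: 0000✓ 0001✓ 0011✓ 0111✓ 1100
Round 1: 0-11 00-1 000-
PIs = {0-11, 00-1, 000-, 1100}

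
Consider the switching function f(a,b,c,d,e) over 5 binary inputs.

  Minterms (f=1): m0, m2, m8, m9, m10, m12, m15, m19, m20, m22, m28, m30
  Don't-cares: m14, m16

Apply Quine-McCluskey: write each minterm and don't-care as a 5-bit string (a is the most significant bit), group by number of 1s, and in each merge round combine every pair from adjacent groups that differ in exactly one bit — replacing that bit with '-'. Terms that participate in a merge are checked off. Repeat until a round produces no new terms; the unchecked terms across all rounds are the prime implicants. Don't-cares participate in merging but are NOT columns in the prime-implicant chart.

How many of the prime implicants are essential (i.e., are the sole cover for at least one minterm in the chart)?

size-2^0 implicants → 00000(✓)  00010(✓)  01000(✓)  01001(✓)  01010(✓)  01100(✓)  01110(✓)  01111(✓)  10000(✓)  10011  10100(✓)  10110(✓)  11100(✓)  11110(✓)
size-2^1 implicants → -0000  -1100(✓)  -1110(✓)  0-000(✓)  0-010(✓)  000-0(✓)  01-00(✓)  01-10(✓)  010-0(✓)  0100-  011-0(✓)  0111-  1-100(✓)  1-110(✓)  10-00  101-0(✓)  111-0(✓)
size-2^2 implicants → -11-0  0-0-0  01--0  1-1-0
Unchecked terms (primes): -0000, -11-0, 0-0-0, 01--0, 0100-, 0111-, 1-1-0, 10-00, 10011
Minterm coverage:
  m0 ⊆ -0000,0-0-0
  m2 ⊆ 0-0-0 [E]
  m8 ⊆ 0-0-0,01--0,0100-
  m9 ⊆ 0100- [E]
  m10 ⊆ 0-0-0,01--0
  m12 ⊆ -11-0,01--0
  m15 ⊆ 0111- [E]
  m19 ⊆ 10011 [E]
  m20 ⊆ 1-1-0,10-00
  m22 ⊆ 1-1-0 [E]
  m28 ⊆ -11-0,1-1-0
  m30 ⊆ -11-0,1-1-0
E = {0-0-0, 0100-, 0111-, 1-1-0, 10011}

5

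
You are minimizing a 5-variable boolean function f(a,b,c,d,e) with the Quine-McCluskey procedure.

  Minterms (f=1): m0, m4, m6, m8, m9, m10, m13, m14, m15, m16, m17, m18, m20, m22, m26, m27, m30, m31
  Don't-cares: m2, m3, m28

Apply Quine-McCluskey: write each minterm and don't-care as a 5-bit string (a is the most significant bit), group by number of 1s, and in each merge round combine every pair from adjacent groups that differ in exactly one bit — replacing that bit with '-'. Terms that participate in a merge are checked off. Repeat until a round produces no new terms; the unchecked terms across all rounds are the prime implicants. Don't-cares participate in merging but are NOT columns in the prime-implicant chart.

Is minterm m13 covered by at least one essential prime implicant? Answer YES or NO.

NO

size-2^0 implicants → 00000(✓)  00010(✓)  00011(✓)  00100(✓)  00110(✓)  01000(✓)  01001(✓)  01010(✓)  01101(✓)  01110(✓)  01111(✓)  10000(✓)  10001(✓)  10010(✓)  10100(✓)  10110(✓)  11010(✓)  11011(✓)  11100(✓)  11110(✓)  11111(✓)
size-2^1 implicants → -0000(✓)  -0010(✓)  -0100(✓)  -0110(✓)  -1010(✓)  -1110(✓)  -1111(✓)  0-000(✓)  0-010(✓)  0-110(✓)  00-00(✓)  00-10(✓)  000-0(✓)  0001-  001-0(✓)  01-01  01-10(✓)  010-0(✓)  0100-  011-1  0111-(✓)  1-010(✓)  1-100(✓)  1-110(✓)  10-00(✓)  10-10(✓)  100-0(✓)  1000-  101-0(✓)  11-10(✓)  11-11(✓)  1101-(✓)  111-0(✓)  1111-(✓)
size-2^2 implicants → --010(✓)  --110(✓)  -0-00(✓)  -0-10(✓)  -00-0(✓)  -01-0(✓)  -1-10(✓)  -111-  0--10(✓)  0-0-0  00--0(✓)  1--10(✓)  1-1-0  10--0(✓)  11-1-
size-2^3 implicants → ---10  -0--0
Unchecked terms (primes): ---10, -0--0, -111-, 0-0-0, 0001-, 01-01, 0100-, 011-1, 1-1-0, 1000-, 11-1-
Minterm coverage:
  m0 ⊆ -0--0,0-0-0
  m4 ⊆ -0--0 [E]
  m6 ⊆ ---10,-0--0
  m8 ⊆ 0-0-0,0100-
  m9 ⊆ 01-01,0100-
  m10 ⊆ ---10,0-0-0
  m13 ⊆ 01-01,011-1
  m14 ⊆ ---10,-111-
  m15 ⊆ -111-,011-1
  m16 ⊆ -0--0,1000-
  m17 ⊆ 1000- [E]
  m18 ⊆ ---10,-0--0
  m20 ⊆ -0--0,1-1-0
  m22 ⊆ ---10,-0--0,1-1-0
  m26 ⊆ ---10,11-1-
  m27 ⊆ 11-1- [E]
  m30 ⊆ ---10,-111-,1-1-0,11-1-
  m31 ⊆ -111-,11-1-
E = {-0--0, 1000-, 11-1-}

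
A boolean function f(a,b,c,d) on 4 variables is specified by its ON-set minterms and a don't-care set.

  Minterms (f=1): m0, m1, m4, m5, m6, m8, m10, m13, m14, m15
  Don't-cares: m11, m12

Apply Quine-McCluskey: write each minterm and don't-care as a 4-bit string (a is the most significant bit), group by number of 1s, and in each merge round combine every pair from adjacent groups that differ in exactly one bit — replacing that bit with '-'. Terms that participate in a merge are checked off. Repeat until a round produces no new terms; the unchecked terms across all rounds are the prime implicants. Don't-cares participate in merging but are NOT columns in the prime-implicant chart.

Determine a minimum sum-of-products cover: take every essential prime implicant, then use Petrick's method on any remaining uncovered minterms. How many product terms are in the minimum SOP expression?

Round 0: 0000✓ 0001✓ 0100✓ 0101✓ 0110✓ 1000✓ 1010✓ 1011✓ 1100✓ 1101✓ 1110✓ 1111✓
Round 1: -000✓ -100✓ -101✓ -110✓ 0-00✓ 0-01✓ 000-✓ 01-0✓ 010-✓ 1-00✓ 1-10✓ 1-11✓ 10-0✓ 101-✓ 11-0✓ 11-1✓ 110-✓ 111-✓
Round 2: --00 -1-0 -10- 0-0- 1--0 1-1- 11--
PIs = {--00, -1-0, -10-, 0-0-, 1--0, 1-1-, 11--}
Coverage chart:
  m0: --00,0-0-
  m1: 0-0- ←essential
  m4: --00,-1-0,-10-,0-0-
  m5: -10-,0-0-
  m6: -1-0 ←essential
  m8: --00,1--0
  m10: 1--0,1-1-
  m13: -10-,11--
  m14: -1-0,1--0,1-1-,11--
  m15: 1-1-,11--
Essential: -1-0, 0-0-
Petrick residual → 1--0, 11--
Min cover (4 terms): bd' + a'c' + ad' + ab

4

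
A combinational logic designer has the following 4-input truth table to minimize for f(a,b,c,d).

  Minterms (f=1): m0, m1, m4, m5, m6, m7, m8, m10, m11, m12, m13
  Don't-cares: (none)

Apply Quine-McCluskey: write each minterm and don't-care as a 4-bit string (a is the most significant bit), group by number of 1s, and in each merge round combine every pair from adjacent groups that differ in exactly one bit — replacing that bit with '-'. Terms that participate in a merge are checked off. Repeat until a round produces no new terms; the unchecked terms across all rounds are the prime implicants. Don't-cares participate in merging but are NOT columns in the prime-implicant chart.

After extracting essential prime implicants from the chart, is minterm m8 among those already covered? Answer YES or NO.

NO

Round 0: 0000✓ 0001✓ 0100✓ 0101✓ 0110✓ 0111✓ 1000✓ 1010✓ 1011✓ 1100✓ 1101✓
Round 1: -000✓ -100✓ -101✓ 0-00✓ 0-01✓ 000-✓ 01-0✓ 01-1✓ 010-✓ 011-✓ 1-00✓ 10-0 101- 110-✓
Round 2: --00 -10- 0-0- 01--
PIs = {--00, -10-, 0-0-, 01--, 10-0, 101-}
Coverage chart:
  m0: --00,0-0-
  m1: 0-0- ←essential
  m4: --00,-10-,0-0-,01--
  m5: -10-,0-0-,01--
  m6: 01-- ←essential
  m7: 01-- ←essential
  m8: --00,10-0
  m10: 10-0,101-
  m11: 101- ←essential
  m12: --00,-10-
  m13: -10- ←essential
Essential: -10-, 0-0-, 01--, 101-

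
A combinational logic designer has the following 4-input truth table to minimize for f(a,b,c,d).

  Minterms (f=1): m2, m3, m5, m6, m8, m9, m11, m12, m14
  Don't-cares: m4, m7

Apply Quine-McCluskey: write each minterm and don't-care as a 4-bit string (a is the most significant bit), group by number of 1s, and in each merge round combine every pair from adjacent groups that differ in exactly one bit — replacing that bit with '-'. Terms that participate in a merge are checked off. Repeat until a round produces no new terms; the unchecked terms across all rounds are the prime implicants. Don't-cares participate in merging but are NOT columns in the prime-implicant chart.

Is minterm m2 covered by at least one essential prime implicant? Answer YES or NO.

YES

[col 0] 0010*, 0011*, 0100*, 0101*, 0110*, 0111*, 1000*, 1001*, 1011*, 1100*, 1110*
[col 1] -011, -100*, -110*, 0-10*, 0-11*, 001-*, 01-0*, 01-1*, 010-*, 011-*, 1-00, 10-1, 100-, 11-0*
[col 2] -1-0, 0-1-, 01--
Prime implicants: -011, -1-0, 0-1-, 01--, 1-00, 10-1, 100-
PI chart (minterm → PIs covering it):
  2 | 0-1-  (sole → essential)
  3 | -011,0-1-
  5 | 01--  (sole → essential)
  6 | -1-0,0-1-,01--
  8 | 1-00,100-
  9 | 10-1,100-
  11 | -011,10-1
  12 | -1-0,1-00
  14 | -1-0  (sole → essential)
Essential prime implicants: -1-0, 0-1-, 01--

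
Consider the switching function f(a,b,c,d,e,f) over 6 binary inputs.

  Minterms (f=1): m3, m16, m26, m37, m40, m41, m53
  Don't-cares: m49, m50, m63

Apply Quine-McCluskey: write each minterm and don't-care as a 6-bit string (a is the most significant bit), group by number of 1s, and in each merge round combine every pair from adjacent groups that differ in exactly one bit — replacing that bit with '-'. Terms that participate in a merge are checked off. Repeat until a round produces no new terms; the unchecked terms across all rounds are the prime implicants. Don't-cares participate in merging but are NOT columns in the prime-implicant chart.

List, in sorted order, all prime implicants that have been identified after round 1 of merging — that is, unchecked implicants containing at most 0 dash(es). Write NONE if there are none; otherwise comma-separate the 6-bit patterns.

000011, 010000, 011010, 110010, 111111

size-2^0 implicants → 000011  010000  011010  100101(✓)  101000(✓)  101001(✓)  110001(✓)  110010  110101(✓)  111111
size-2^1 implicants → 1-0101  10100-  110-01
Unchecked terms (primes): 000011, 010000, 011010, 1-0101, 10100-, 110-01, 110010, 111111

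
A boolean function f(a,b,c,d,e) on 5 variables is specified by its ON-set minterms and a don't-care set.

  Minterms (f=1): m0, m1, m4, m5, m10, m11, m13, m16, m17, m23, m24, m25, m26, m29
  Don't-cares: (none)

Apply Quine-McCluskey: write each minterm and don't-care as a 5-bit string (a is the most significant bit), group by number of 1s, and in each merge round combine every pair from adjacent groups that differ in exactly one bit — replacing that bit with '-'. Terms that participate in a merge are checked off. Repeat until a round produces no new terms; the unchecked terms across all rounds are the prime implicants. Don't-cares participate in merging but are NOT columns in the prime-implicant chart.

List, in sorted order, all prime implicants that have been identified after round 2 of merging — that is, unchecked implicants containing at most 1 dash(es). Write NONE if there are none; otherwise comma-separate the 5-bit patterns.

Round 0: 00000✓ 00001✓ 00100✓ 00101✓ 01010✓ 01011✓ 01101✓ 10000✓ 10001✓ 10111 11000✓ 11001✓ 11010✓ 11101✓
Round 1: -0000✓ -0001✓ -1010 -1101 0-101 00-00✓ 00-01✓ 0000-✓ 0010-✓ 0101- 1-000✓ 1-001✓ 1000-✓ 11-01 110-0 1100-✓
Round 2: -000- 00-0- 1-00-
PIs = {-000-, -1010, -1101, 0-101, 00-0-, 0101-, 1-00-, 10111, 11-01, 110-0}

-1010, -1101, 0-101, 0101-, 10111, 11-01, 110-0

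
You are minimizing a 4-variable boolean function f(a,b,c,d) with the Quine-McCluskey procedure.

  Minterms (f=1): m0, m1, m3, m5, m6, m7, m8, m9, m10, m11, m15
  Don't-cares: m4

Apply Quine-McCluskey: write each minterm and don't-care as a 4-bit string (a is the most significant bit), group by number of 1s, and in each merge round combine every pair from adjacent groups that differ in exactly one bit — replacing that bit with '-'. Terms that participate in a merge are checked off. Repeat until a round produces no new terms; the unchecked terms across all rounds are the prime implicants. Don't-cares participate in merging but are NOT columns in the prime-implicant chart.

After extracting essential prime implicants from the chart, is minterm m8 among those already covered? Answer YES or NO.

YES

[col 0] 0000*, 0001*, 0011*, 0100*, 0101*, 0110*, 0111*, 1000*, 1001*, 1010*, 1011*, 1111*
[col 1] -000*, -001*, -011*, -111*, 0-00*, 0-01*, 0-11*, 00-1*, 000-*, 01-0*, 01-1*, 010-*, 011-*, 1-11*, 10-0*, 10-1*, 100-*, 101-*
[col 2] --11, -0-1, -00-, 0--1, 0-0-, 01--, 10--
Prime implicants: --11, -0-1, -00-, 0--1, 0-0-, 01--, 10--
PI chart (minterm → PIs covering it):
  0 | -00-,0-0-
  1 | -0-1,-00-,0--1,0-0-
  3 | --11,-0-1,0--1
  5 | 0--1,0-0-,01--
  6 | 01--  (sole → essential)
  7 | --11,0--1,01--
  8 | -00-,10--
  9 | -0-1,-00-,10--
  10 | 10--  (sole → essential)
  11 | --11,-0-1,10--
  15 | --11  (sole → essential)
Essential prime implicants: --11, 01--, 10--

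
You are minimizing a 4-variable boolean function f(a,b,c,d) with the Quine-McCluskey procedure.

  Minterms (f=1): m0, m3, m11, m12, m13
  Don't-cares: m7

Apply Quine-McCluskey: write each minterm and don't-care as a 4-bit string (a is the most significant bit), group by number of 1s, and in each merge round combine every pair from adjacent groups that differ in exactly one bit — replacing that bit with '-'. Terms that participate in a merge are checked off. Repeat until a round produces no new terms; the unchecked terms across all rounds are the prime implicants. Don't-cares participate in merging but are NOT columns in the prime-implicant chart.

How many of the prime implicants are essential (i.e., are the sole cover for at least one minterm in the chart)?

3

[col 0] 0000, 0011*, 0111*, 1011*, 1100*, 1101*
[col 1] -011, 0-11, 110-
Prime implicants: -011, 0-11, 0000, 110-
PI chart (minterm → PIs covering it):
  0 | 0000  (sole → essential)
  3 | -011,0-11
  11 | -011  (sole → essential)
  12 | 110-  (sole → essential)
  13 | 110-  (sole → essential)
Essential prime implicants: -011, 0000, 110-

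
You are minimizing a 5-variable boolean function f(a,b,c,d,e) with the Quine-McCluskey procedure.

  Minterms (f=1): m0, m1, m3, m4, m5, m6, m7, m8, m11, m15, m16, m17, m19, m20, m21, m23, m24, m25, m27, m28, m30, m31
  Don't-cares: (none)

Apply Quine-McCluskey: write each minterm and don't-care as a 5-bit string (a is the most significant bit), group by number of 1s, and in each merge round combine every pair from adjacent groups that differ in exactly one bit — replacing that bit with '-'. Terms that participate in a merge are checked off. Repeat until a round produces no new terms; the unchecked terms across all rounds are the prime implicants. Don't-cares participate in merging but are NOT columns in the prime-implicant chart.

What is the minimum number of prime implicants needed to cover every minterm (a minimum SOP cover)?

6

size-2^0 implicants → 00000(✓)  00001(✓)  00011(✓)  00100(✓)  00101(✓)  00110(✓)  00111(✓)  01000(✓)  01011(✓)  01111(✓)  10000(✓)  10001(✓)  10011(✓)  10100(✓)  10101(✓)  10111(✓)  11000(✓)  11001(✓)  11011(✓)  11100(✓)  11110(✓)  11111(✓)
size-2^1 implicants → -0000(✓)  -0001(✓)  -0011(✓)  -0100(✓)  -0101(✓)  -0111(✓)  -1000(✓)  -1011(✓)  -1111(✓)  0-000(✓)  0-011(✓)  0-111(✓)  00-00(✓)  00-01(✓)  00-11(✓)  000-1(✓)  0000-(✓)  001-0(✓)  001-1(✓)  0010-(✓)  0011-(✓)  01-11(✓)  1-000(✓)  1-001(✓)  1-011(✓)  1-100(✓)  1-111(✓)  10-00(✓)  10-01(✓)  10-11(✓)  100-1(✓)  1000-(✓)  101-1(✓)  1010-(✓)  11-00(✓)  11-11(✓)  110-1(✓)  1100-(✓)  111-0  1111-
size-2^2 implicants → --000  --011(✓)  --111(✓)  -0-00(✓)  -0-01(✓)  -0-11(✓)  -00-1(✓)  -000-(✓)  -01-1(✓)  -010-(✓)  -1-11(✓)  0--11(✓)  00--1(✓)  00-0-(✓)  001--  1--00  1--11(✓)  1-0-1  1-00-  10--1(✓)  10-0-(✓)
size-2^3 implicants → ---11  -0--1  -0-0-
Unchecked terms (primes): ---11, --000, -0--1, -0-0-, 001--, 1--00, 1-0-1, 1-00-, 111-0, 1111-
Minterm coverage:
  m0 ⊆ --000,-0-0-
  m1 ⊆ -0--1,-0-0-
  m3 ⊆ ---11,-0--1
  m4 ⊆ -0-0-,001--
  m5 ⊆ -0--1,-0-0-,001--
  m6 ⊆ 001-- [E]
  m7 ⊆ ---11,-0--1,001--
  m8 ⊆ --000 [E]
  m11 ⊆ ---11 [E]
  m15 ⊆ ---11 [E]
  m16 ⊆ --000,-0-0-,1--00,1-00-
  m17 ⊆ -0--1,-0-0-,1-0-1,1-00-
  m19 ⊆ ---11,-0--1,1-0-1
  m20 ⊆ -0-0-,1--00
  m21 ⊆ -0--1,-0-0-
  m23 ⊆ ---11,-0--1
  m24 ⊆ --000,1--00,1-00-
  m25 ⊆ 1-0-1,1-00-
  m27 ⊆ ---11,1-0-1
  m28 ⊆ 1--00,111-0
  m30 ⊆ 111-0,1111-
  m31 ⊆ ---11,1111-
E = {---11, --000, 001--}
Petrick residual → -0-0-, 1-0-1, 111-0
Cover = de + c'd'e' + b'd' + a'b'c + ac'e + abce'  |cover|=6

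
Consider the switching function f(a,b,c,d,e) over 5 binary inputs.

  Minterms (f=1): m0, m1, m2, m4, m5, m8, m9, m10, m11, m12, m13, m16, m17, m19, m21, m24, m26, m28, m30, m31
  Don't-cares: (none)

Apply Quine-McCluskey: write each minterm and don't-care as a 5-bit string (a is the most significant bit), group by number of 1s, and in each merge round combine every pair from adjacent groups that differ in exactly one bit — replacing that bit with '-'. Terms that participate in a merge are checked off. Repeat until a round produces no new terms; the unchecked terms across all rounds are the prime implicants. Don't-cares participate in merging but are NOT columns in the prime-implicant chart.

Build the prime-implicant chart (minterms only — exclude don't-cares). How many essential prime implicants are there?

6

Round 0: 00000✓ 00001✓ 00010✓ 00100✓ 00101✓ 01000✓ 01001✓ 01010✓ 01011✓ 01100✓ 01101✓ 10000✓ 10001✓ 10011✓ 10101✓ 11000✓ 11010✓ 11100✓ 11110✓ 11111✓
Round 1: -0000✓ -0001✓ -0101✓ -1000✓ -1010✓ -1100✓ 0-000✓ 0-001✓ 0-010✓ 0-100✓ 0-101✓ 00-00✓ 00-01✓ 000-0✓ 0000-✓ 0010-✓ 01-00✓ 01-01✓ 010-0✓ 010-1✓ 0100-✓ 0101-✓ 0110-✓ 1-000✓ 10-01✓ 100-1 1000-✓ 11-00✓ 11-10✓ 110-0✓ 111-0✓ 1111-
Round 2: --000 -0-01 -000- -1-00 -10-0 0--00✓ 0--01✓ 0-0-0 0-00-✓ 0-10-✓ 00-0-✓ 01-0-✓ 010-- 11--0
Round 3: 0--0-
PIs = {--000, -0-01, -000-, -1-00, -10-0, 0--0-, 0-0-0, 010--, 100-1, 11--0, 1111-}
Coverage chart:
  m0: --000,-000-,0--0-,0-0-0
  m1: -0-01,-000-,0--0-
  m2: 0-0-0 ←essential
  m4: 0--0- ←essential
  m5: -0-01,0--0-
  m8: --000,-1-00,-10-0,0--0-,0-0-0,010--
  m9: 0--0-,010--
  m10: -10-0,0-0-0,010--
  m11: 010-- ←essential
  m12: -1-00,0--0-
  m13: 0--0- ←essential
  m16: --000,-000-
  m17: -0-01,-000-,100-1
  m19: 100-1 ←essential
  m21: -0-01 ←essential
  m24: --000,-1-00,-10-0,11--0
  m26: -10-0,11--0
  m28: -1-00,11--0
  m30: 11--0,1111-
  m31: 1111- ←essential
Essential: -0-01, 0--0-, 0-0-0, 010--, 100-1, 1111-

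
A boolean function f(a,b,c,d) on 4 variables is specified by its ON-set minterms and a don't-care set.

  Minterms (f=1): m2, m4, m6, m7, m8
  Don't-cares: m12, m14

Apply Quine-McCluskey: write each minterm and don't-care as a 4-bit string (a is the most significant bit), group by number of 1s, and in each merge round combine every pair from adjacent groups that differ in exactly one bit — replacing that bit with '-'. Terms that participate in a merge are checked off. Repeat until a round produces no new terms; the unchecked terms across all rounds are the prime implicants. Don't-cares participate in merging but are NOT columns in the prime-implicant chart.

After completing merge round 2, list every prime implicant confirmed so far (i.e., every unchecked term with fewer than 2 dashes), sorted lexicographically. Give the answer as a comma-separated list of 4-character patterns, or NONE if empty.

[col 0] 0010*, 0100*, 0110*, 0111*, 1000*, 1100*, 1110*
[col 1] -100*, -110*, 0-10, 01-0*, 011-, 1-00, 11-0*
[col 2] -1-0
Prime implicants: -1-0, 0-10, 011-, 1-00

0-10, 011-, 1-00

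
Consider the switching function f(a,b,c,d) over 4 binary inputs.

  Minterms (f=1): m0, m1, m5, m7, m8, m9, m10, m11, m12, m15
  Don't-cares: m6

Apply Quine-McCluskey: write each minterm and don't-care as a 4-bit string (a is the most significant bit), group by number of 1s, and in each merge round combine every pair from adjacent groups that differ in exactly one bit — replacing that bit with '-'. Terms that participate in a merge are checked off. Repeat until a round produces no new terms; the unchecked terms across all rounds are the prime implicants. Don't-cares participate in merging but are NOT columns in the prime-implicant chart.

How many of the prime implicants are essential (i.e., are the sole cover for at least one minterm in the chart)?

3

size-2^0 implicants → 0000(✓)  0001(✓)  0101(✓)  0110(✓)  0111(✓)  1000(✓)  1001(✓)  1010(✓)  1011(✓)  1100(✓)  1111(✓)
size-2^1 implicants → -000(✓)  -001(✓)  -111  0-01  000-(✓)  01-1  011-  1-00  1-11  10-0(✓)  10-1(✓)  100-(✓)  101-(✓)
size-2^2 implicants → -00-  10--
Unchecked terms (primes): -00-, -111, 0-01, 01-1, 011-, 1-00, 1-11, 10--
Minterm coverage:
  m0 ⊆ -00- [E]
  m1 ⊆ -00-,0-01
  m5 ⊆ 0-01,01-1
  m7 ⊆ -111,01-1,011-
  m8 ⊆ -00-,1-00,10--
  m9 ⊆ -00-,10--
  m10 ⊆ 10-- [E]
  m11 ⊆ 1-11,10--
  m12 ⊆ 1-00 [E]
  m15 ⊆ -111,1-11
E = {-00-, 1-00, 10--}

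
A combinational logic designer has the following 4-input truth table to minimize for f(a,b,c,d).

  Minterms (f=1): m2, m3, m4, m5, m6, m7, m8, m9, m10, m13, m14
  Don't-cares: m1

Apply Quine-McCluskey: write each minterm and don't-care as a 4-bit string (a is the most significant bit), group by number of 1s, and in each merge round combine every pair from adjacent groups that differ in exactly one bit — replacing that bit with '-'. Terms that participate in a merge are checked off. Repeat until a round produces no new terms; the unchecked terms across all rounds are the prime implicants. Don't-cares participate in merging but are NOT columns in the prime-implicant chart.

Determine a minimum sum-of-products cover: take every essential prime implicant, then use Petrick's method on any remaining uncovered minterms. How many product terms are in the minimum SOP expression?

5

[col 0] 0001*, 0010*, 0011*, 0100*, 0101*, 0110*, 0111*, 1000*, 1001*, 1010*, 1101*, 1110*
[col 1] -001*, -010*, -101*, -110*, 0-01*, 0-10*, 0-11*, 00-1*, 001-*, 01-0*, 01-1*, 010-*, 011-*, 1-01*, 1-10*, 10-0, 100-
[col 2] --01, --10, 0--1, 0-1-, 01--
Prime implicants: --01, --10, 0--1, 0-1-, 01--, 10-0, 100-
PI chart (minterm → PIs covering it):
  2 | --10,0-1-
  3 | 0--1,0-1-
  4 | 01--  (sole → essential)
  5 | --01,0--1,01--
  6 | --10,0-1-,01--
  7 | 0--1,0-1-,01--
  8 | 10-0,100-
  9 | --01,100-
  10 | --10,10-0
  13 | --01  (sole → essential)
  14 | --10  (sole → essential)
Essential prime implicants: --01, --10, 01--
Petrick residual → 0--1, 10-0
Minimum SOP uses 5 PIs: c'd + cd' + a'd + a'b + ab'd'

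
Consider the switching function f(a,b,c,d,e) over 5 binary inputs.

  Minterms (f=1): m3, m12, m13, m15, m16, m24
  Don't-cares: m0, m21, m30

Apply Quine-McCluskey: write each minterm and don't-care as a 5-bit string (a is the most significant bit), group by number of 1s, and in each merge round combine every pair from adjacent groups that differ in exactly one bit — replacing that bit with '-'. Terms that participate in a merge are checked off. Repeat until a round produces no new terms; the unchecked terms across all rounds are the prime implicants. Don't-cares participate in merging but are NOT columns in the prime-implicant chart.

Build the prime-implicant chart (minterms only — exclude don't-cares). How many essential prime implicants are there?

[col 0] 00000*, 00011, 01100*, 01101*, 01111*, 10000*, 10101, 11000*, 11110
[col 1] -0000, 011-1, 0110-, 1-000
Prime implicants: -0000, 00011, 011-1, 0110-, 1-000, 10101, 11110
PI chart (minterm → PIs covering it):
  3 | 00011  (sole → essential)
  12 | 0110-  (sole → essential)
  13 | 011-1,0110-
  15 | 011-1  (sole → essential)
  16 | -0000,1-000
  24 | 1-000  (sole → essential)
Essential prime implicants: 00011, 011-1, 0110-, 1-000

4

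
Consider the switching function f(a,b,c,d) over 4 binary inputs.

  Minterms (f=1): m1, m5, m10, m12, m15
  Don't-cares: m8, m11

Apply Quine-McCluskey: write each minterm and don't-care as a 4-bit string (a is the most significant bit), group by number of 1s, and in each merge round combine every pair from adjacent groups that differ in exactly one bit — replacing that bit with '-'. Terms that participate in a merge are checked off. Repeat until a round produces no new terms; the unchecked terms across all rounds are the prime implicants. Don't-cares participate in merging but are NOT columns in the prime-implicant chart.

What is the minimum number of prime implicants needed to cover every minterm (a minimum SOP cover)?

4

[col 0] 0001*, 0101*, 1000*, 1010*, 1011*, 1100*, 1111*
[col 1] 0-01, 1-00, 1-11, 10-0, 101-
Prime implicants: 0-01, 1-00, 1-11, 10-0, 101-
PI chart (minterm → PIs covering it):
  1 | 0-01  (sole → essential)
  5 | 0-01  (sole → essential)
  10 | 10-0,101-
  12 | 1-00  (sole → essential)
  15 | 1-11  (sole → essential)
Essential prime implicants: 0-01, 1-00, 1-11
Petrick residual → 10-0
Minimum SOP uses 4 PIs: a'c'd + ac'd' + acd + ab'd'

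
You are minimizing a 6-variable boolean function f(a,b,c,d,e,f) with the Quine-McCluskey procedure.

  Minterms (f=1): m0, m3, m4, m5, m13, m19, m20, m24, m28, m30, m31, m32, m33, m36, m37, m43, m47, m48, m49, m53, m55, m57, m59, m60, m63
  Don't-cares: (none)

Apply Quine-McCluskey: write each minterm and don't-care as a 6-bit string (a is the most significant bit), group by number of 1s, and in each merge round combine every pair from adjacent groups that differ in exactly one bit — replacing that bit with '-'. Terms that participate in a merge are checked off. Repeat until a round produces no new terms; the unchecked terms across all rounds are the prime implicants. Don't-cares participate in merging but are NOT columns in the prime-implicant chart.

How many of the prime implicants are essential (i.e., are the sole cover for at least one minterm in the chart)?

7

size-2^0 implicants → 000000(✓)  000011(✓)  000100(✓)  000101(✓)  001101(✓)  010011(✓)  010100(✓)  011000(✓)  011100(✓)  011110(✓)  011111(✓)  100000(✓)  100001(✓)  100100(✓)  100101(✓)  101011(✓)  101111(✓)  110000(✓)  110001(✓)  110101(✓)  110111(✓)  111001(✓)  111011(✓)  111100(✓)  111111(✓)
size-2^1 implicants → -00000(✓)  -00100(✓)  -00101(✓)  -11100  -11111  0-0011  0-0100  00-101  000-00(✓)  00010-(✓)  01-100  011-00  0111-0  01111-  1-0000(✓)  1-0001(✓)  1-0101(✓)  1-1011(✓)  1-1111(✓)  100-00(✓)  100-01(✓)  10000-(✓)  10010-(✓)  101-11(✓)  11-001  11-111  110-01(✓)  11000-(✓)  1101-1  111-11(✓)  1110-1
size-2^2 implicants → -00-00  -0010-  1-0-01  1-000-  1-1-11  100-0-
Unchecked terms (primes): -00-00, -0010-, -11100, -11111, 0-0011, 0-0100, 00-101, 01-100, 011-00, 0111-0, 01111-, 1-0-01, 1-000-, 1-1-11, 100-0-, 11-001, 11-111, 1101-1, 1110-1
Minterm coverage:
  m0 ⊆ -00-00 [E]
  m3 ⊆ 0-0011 [E]
  m4 ⊆ -00-00,-0010-,0-0100
  m5 ⊆ -0010-,00-101
  m13 ⊆ 00-101 [E]
  m19 ⊆ 0-0011 [E]
  m20 ⊆ 0-0100,01-100
  m24 ⊆ 011-00 [E]
  m28 ⊆ -11100,01-100,011-00,0111-0
  m30 ⊆ 0111-0,01111-
  m31 ⊆ -11111,01111-
  m32 ⊆ -00-00,1-000-,100-0-
  m33 ⊆ 1-0-01,1-000-,100-0-
  m36 ⊆ -00-00,-0010-,100-0-
  m37 ⊆ -0010-,1-0-01,100-0-
  m43 ⊆ 1-1-11 [E]
  m47 ⊆ 1-1-11 [E]
  m48 ⊆ 1-000- [E]
  m49 ⊆ 1-0-01,1-000-,11-001
  m53 ⊆ 1-0-01,1101-1
  m55 ⊆ 11-111,1101-1
  m57 ⊆ 11-001,1110-1
  m59 ⊆ 1-1-11,1110-1
  m60 ⊆ -11100 [E]
  m63 ⊆ -11111,1-1-11,11-111
E = {-00-00, -11100, 0-0011, 00-101, 011-00, 1-000-, 1-1-11}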